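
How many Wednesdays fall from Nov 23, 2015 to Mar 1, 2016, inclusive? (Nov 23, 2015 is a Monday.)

Nov 23, 2015 is a Monday; the first Wednesday on or after it is Nov 25, 2015 (2 days later).
From Nov 25, 2015 to Mar 1, 2016: 5 + 31 + 31 + 29 + 1 = 97 days (rest of Nov, Dec, Jan, Feb, Mar).
97 ÷ 7 = 13 full weeks with remainder 6, so 13 more Wednesdays after the first → 14.

14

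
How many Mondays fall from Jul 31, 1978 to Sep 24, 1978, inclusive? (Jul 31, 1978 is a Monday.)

8

Jul 31, 1978 is a Monday; the first Monday on or after it is Jul 31, 1978.
From Jul 31, 1978 to Sep 24, 1978: 0 + 31 + 24 = 55 days (rest of Jul, Aug, Sep).
55 ÷ 7 = 7 full weeks with remainder 6, so 7 more Mondays after the first → 8.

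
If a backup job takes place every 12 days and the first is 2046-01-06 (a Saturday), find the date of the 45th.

The 45th occurrence is 44 intervals after the first: 44 × 12 = 528 days after 2046-01-06.
January has 31 days — 25 days to the end of January leaves 503.
From end of January to end of 2046 is 334 days (169 left).
January has 31 days (138 left).
February has 28 days (110 left).
March has 31 days (79 left).
April has 30 days (49 left).
May has 31 days (18 left).
18 days into June → 2047-06-18.

2047-06-18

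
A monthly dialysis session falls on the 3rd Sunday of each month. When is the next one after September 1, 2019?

September 2019 starts on a Sunday; its first Sunday is the 1st, so the 3rd Sunday is the 15th — September 15, 2019.
September 15, 2019 is after September 1, 2019, so that is the next one.

September 15, 2019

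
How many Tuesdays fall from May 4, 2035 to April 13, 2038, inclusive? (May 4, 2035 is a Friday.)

May 4, 2035 is a Friday; the first Tuesday on or after it is May 8, 2035 (4 days later).
From May 8, 2035 to April 13, 2038: 237 + 366 + 365 + 103 = 1071 days (rest of 2035, 2036, 2037, to April 13, 2038 in 2038).
1071 ÷ 7 = 153 full weeks with remainder 0, so 153 more Tuesdays after the first → 154.

154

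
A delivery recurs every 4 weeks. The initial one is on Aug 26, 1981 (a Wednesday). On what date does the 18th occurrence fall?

Dec 15, 1982

The 18th occurrence is 17 intervals after the first: 17 × 28 = 476 days after Aug 26, 1981.
Aug has 31 days — 5 days to the end of Aug leaves 471.
From end of Aug to end of 1981 is 122 days (349 left).
Jan has 31 days (318 left).
Feb has 28 days (290 left).
Mar has 31 days (259 left).
Apr has 30 days (229 left).
May has 31 days (198 left).
Jun has 30 days (168 left).
Jul has 31 days (137 left).
Aug has 31 days (106 left).
Sep has 30 days (76 left).
Oct has 31 days (45 left).
Nov has 30 days (15 left).
15 days into Dec → Dec 15, 1982.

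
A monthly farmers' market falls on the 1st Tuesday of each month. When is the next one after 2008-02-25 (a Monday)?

2008-03-04

February 2008 starts on a Friday, so its 1st Tuesday is 2008-02-05 (4 days in).
That is not after 2008-02-25, so look at March 2008.
March 2008 starts on a Saturday, so its 1st Tuesday is 2008-03-04 (3 days in).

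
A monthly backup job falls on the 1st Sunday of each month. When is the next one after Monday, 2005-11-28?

November 2005 starts on a Tuesday, so its 1st Sunday is 2005-11-06 (5 days in).
That is not after 2005-11-28, so look at December 2005.
December 2005 starts on a Thursday, so its 1st Sunday is 2005-12-04 (3 days in).

2005-12-04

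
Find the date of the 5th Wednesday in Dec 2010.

Dec 29, 2010

Dec 2010 begins on a Wednesday, so the first Wednesday is Dec 1.
The 5th Wednesday is 4 weeks later: 1 + 28 = 29.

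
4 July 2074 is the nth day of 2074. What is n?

185

Days in months before July: 31 + 28 + 31 + 30 + 31 + 30 = 181.
Plus 4 days into July → day 185.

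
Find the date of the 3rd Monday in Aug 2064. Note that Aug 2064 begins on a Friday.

Aug 18, 2064

Aug 2064 begins on a Friday, so the first Monday is Aug 4 (3 days later).
The 3rd Monday is 2 weeks later: 4 + 14 = 18.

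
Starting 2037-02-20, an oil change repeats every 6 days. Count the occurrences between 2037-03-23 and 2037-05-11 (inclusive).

8

Occurrences land 6·i days after 2037-02-20 for i = 0, 1, 2, …
2037-03-23 is 31 days after the start; 31 ÷ 6 = 5 remainder 1; since the remainder is 1, round up to i = 6. First occurrence in the window: #7 on 2037-03-28 (6×6 = 36 days in).
2037-05-11 is 80 days after the start; 80 ÷ 6 = 13 remainder 2. Last occurrence in the window: #14 on 2037-05-09.
Occurrences #7 through #14: 8 in total.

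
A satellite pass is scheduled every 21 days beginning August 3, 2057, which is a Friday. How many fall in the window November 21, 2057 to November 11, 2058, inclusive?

Occurrences land 21·i days after August 3, 2057 for i = 0, 1, 2, …
November 21, 2057 is 110 days after the start; 110 ÷ 21 = 5 remainder 5; since the remainder is 5, round up to i = 6. First occurrence in the window: #7 on December 7, 2057 (6×21 = 126 days in).
November 11, 2058 is 465 days after the start; 465 ÷ 21 = 22 remainder 3. Last occurrence in the window: #23 on November 8, 2058.
Occurrences #7 through #23: 17 in total.

17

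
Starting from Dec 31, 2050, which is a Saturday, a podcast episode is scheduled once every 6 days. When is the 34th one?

Jul 17, 2051

The 34th occurrence is 33 intervals after the first: 33 × 6 = 198 days after Dec 31, 2050.
Dec has 31 days — 0 days to the end of Dec leaves 198.
Jan has 31 days (167 left).
Feb has 28 days (139 left).
Mar has 31 days (108 left).
Apr has 30 days (78 left).
May has 31 days (47 left).
Jun has 30 days (17 left).
17 days into Jul → Jul 17, 2051.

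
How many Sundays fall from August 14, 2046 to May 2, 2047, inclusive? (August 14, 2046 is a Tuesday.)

37

August 14, 2046 is a Tuesday; the first Sunday on or after it is August 19, 2046 (5 days later).
From August 19, 2046 to May 2, 2047: 12 + 30 + 31 + 30 + 31 + 31 + 28 + 31 + 30 + 2 = 256 days (rest of August, September, October, November, December, January, February, March, April, May).
256 ÷ 7 = 36 full weeks with remainder 4, so 36 more Sundays after the first → 37.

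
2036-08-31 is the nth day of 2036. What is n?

244

Days in months before August: 31 + 29 + 31 + 30 + 31 + 30 + 31 = 213.
Plus 31 days into August → day 244.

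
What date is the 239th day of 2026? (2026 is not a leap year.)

January has 31 days (239 − 31 = 208 remain).
February has 28 days (208 − 28 = 180 remain).
March has 31 days (180 − 31 = 149 remain).
April has 30 days (149 − 30 = 119 remain).
May has 31 days (119 − 31 = 88 remain).
June has 30 days (88 − 30 = 58 remain).
July has 31 days (58 − 31 = 27 remain).
27 into August → August 27.

2026-08-27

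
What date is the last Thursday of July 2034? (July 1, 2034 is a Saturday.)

July 27, 2034

July 2034 begins on a Saturday, so the first Thursday is July 6 (5 days later).
July 2034 has 31 days. Adding weeks: 6, 13, 20, 27 — the last one ≤ 31 is the 27th.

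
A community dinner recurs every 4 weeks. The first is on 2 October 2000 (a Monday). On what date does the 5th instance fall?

The 5th occurrence is 4 intervals after the first: 4 × 28 = 112 days after 2 October 2000.
October has 31 days — 29 days to the end of October leaves 83.
November has 30 days (53 left).
December has 31 days (22 left).
22 days into January → 22 January 2001.

22 January 2001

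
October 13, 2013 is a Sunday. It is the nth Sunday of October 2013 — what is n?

2nd

Day 13 falls in week ⌈13/7⌉ of the month.
Days 1–7 hold the 1st Sunday, 8–14 the 2nd, 15–21 the 3rd, 22–28 the 4th, 29–31 the 5th.
13 is in the range for the 2nd.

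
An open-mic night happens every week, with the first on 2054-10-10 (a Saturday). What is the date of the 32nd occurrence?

The 32nd occurrence is 31 intervals after the first: 31 × 7 = 217 days after 2054-10-10.
October has 31 days — 21 days to the end of October leaves 196.
November has 30 days (166 left).
December has 31 days (135 left).
January has 31 days (104 left).
February has 28 days (76 left).
March has 31 days (45 left).
April has 30 days (15 left).
15 days into May → 2055-05-15.

2055-05-15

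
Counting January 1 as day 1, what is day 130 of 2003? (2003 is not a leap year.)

May 10, 2003

January has 31 days (130 − 31 = 99 remain).
February has 28 days (99 − 28 = 71 remain).
March has 31 days (71 − 31 = 40 remain).
April has 30 days (40 − 30 = 10 remain).
10 into May → May 10.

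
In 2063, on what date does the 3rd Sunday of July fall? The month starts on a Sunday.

15 July 2063

July 2063 begins on a Sunday, so the first Sunday is July 1.
The 3rd Sunday is 2 weeks later: 1 + 14 = 15.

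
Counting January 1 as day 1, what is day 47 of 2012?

Feb 16, 2012

Jan has 31 days (47 − 31 = 16 remain).
16 into Feb → Feb 16.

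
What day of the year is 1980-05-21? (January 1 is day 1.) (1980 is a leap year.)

142

Days in months before May: 31 + 29 + 31 + 30 = 121.
Plus 21 days into May → day 142.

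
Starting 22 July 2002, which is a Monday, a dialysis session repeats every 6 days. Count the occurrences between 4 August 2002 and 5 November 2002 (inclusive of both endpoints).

15

Occurrences land 6·i days after 22 July 2002 for i = 0, 1, 2, …
4 August 2002 is 13 days after the start; 13 ÷ 6 = 2 remainder 1; since the remainder is 1, round up to i = 3. First occurrence in the window: #4 on 9 August 2002 (3×6 = 18 days in).
5 November 2002 is 106 days after the start; 106 ÷ 6 = 17 remainder 4. Last occurrence in the window: #18 on 1 November 2002.
Occurrences #4 through #18: 15 in total.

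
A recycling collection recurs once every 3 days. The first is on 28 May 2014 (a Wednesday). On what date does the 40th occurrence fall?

22 September 2014

The 40th occurrence is 39 intervals after the first: 39 × 3 = 117 days after 28 May 2014.
May has 31 days — 3 days to the end of May leaves 114.
June has 30 days (84 left).
July has 31 days (53 left).
August has 31 days (22 left).
22 days into September → 22 September 2014.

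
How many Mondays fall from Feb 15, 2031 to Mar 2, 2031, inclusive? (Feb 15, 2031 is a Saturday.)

Feb 15, 2031 is a Saturday; the first Monday on or after it is Feb 17, 2031 (2 days later).
From Feb 17, 2031 to Mar 2, 2031: 11 + 2 = 13 days (rest of Feb, Mar).
13 ÷ 7 = 1 full weeks with remainder 6, so 1 more Mondays after the first → 2.

2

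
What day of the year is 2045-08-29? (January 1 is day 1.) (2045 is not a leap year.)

241

Days in months before August: 31 + 28 + 31 + 30 + 31 + 30 + 31 = 212.
Plus 29 days into August → day 241.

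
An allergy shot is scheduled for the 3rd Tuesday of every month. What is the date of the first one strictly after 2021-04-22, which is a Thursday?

April 2021 starts on a Thursday; its first Tuesday is the 6th, so the 3rd Tuesday is the 20th — 2021-04-20.
That is not after 2021-04-22, so look at May 2021.
May 2021 starts on a Saturday; its first Tuesday is the 4th, so the 3rd Tuesday is the 18th — 2021-05-18.

2021-05-18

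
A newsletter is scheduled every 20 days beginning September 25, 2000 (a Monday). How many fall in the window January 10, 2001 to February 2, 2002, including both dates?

Occurrences land 20·i days after September 25, 2000 for i = 0, 1, 2, …
January 10, 2001 is 107 days after the start; 107 ÷ 20 = 5 remainder 7; since the remainder is 7, round up to i = 6. First occurrence in the window: #7 on January 23, 2001 (6×20 = 120 days in).
February 2, 2002 is 495 days after the start; 495 ÷ 20 = 24 remainder 15. Last occurrence in the window: #25 on January 18, 2002.
Occurrences #7 through #25: 19 in total.

19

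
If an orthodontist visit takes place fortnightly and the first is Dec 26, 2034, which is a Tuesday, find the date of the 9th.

The 9th occurrence is 8 intervals after the first: 8 × 14 = 112 days after Dec 26, 2034.
Dec has 31 days — 5 days to the end of Dec leaves 107.
Jan has 31 days (76 left).
Feb has 28 days (48 left).
Mar has 31 days (17 left).
17 days into Apr → Apr 17, 2035.

Apr 17, 2035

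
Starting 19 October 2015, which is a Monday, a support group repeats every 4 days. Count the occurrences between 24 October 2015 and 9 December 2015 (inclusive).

11

Occurrences land 4·i days after 19 October 2015 for i = 0, 1, 2, …
24 October 2015 is 5 days after the start; 5 ÷ 4 = 1 remainder 1; since the remainder is 1, round up to i = 2. First occurrence in the window: #3 on 27 October 2015 (2×4 = 8 days in).
9 December 2015 is 51 days after the start; 51 ÷ 4 = 12 remainder 3. Last occurrence in the window: #13 on 6 December 2015.
Occurrences #3 through #13: 11 in total.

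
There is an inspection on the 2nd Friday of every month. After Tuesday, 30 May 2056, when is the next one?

May 2056 starts on a Monday; its first Friday is the 5th, so the 2nd Friday is the 12th — 12 May 2056.
That is not after 30 May 2056, so look at June 2056.
June 2056 starts on a Thursday; its first Friday is the 2nd, so the 2nd Friday is the 9th — 9 June 2056.

9 June 2056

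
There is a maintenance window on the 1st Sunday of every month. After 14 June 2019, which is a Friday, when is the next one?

7 July 2019

June 2019 starts on a Saturday, so its 1st Sunday is 2 June 2019 (1 day in).
That is not after 14 June 2019, so look at July 2019.
July 2019 starts on a Monday, so its 1st Sunday is 7 July 2019 (6 days in).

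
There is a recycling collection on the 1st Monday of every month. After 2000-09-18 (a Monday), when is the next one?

September 2000 starts on a Friday, so its 1st Monday is 2000-09-04 (3 days in).
That is not after 2000-09-18, so look at October 2000.
October 2000 starts on a Sunday, so its 1st Monday is 2000-10-02 (1 day in).

2000-10-02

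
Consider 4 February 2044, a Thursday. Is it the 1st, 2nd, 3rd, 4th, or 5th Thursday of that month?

Day 4 falls in week ⌈4/7⌉ of the month.
Days 1–7 hold the 1st Thursday, 8–14 the 2nd, 15–21 the 3rd, 22–28 the 4th, 29–31 the 5th.
4 is in the range for the 1st.

1st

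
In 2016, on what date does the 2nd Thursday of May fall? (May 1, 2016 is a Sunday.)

2016-05-12

May 2016 begins on a Sunday, so the first Thursday is May 5 (4 days later).
The 2nd Thursday is 1 weeks later: 5 + 7 = 12.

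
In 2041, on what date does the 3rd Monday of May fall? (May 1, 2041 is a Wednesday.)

May 2041 begins on a Wednesday, so the first Monday is May 6 (5 days later).
The 3rd Monday is 2 weeks later: 6 + 14 = 20.

2041-05-20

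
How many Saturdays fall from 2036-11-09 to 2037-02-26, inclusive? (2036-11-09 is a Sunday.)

15

2036-11-09 is a Sunday; the first Saturday on or after it is 2036-11-15 (6 days later).
From 2036-11-15 to 2037-02-26: 15 + 31 + 31 + 26 = 103 days (rest of November, December, January, February).
103 ÷ 7 = 14 full weeks with remainder 5, so 14 more Saturdays after the first → 15.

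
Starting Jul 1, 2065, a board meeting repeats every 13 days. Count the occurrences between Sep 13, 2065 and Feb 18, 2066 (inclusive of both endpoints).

Occurrences land 13·i days after Jul 1, 2065 for i = 0, 1, 2, …
Sep 13, 2065 is 74 days after the start; 74 ÷ 13 = 5 remainder 9; since the remainder is 9, round up to i = 6. First occurrence in the window: #7 on Sep 17, 2065 (6×13 = 78 days in).
Feb 18, 2066 is 232 days after the start; 232 ÷ 13 = 17 remainder 11. Last occurrence in the window: #18 on Feb 7, 2066.
Occurrences #7 through #18: 12 in total.

12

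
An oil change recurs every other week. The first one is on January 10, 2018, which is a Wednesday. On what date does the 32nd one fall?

March 20, 2019

The 32nd occurrence is 31 intervals after the first: 31 × 14 = 434 days after January 10, 2018.
January has 31 days — 21 days to the end of January leaves 413.
From end of January to end of 2018 is 334 days (79 left).
January has 31 days (48 left).
February has 28 days (20 left).
20 days into March → March 20, 2019.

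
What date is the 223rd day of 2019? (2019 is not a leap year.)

January has 31 days (223 − 31 = 192 remain).
February has 28 days (192 − 28 = 164 remain).
March has 31 days (164 − 31 = 133 remain).
April has 30 days (133 − 30 = 103 remain).
May has 31 days (103 − 31 = 72 remain).
June has 30 days (72 − 30 = 42 remain).
July has 31 days (42 − 31 = 11 remain).
11 into August → August 11.

2019-08-11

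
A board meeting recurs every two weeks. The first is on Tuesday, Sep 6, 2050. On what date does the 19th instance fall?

May 16, 2051

The 19th occurrence is 18 intervals after the first: 18 × 14 = 252 days after Sep 6, 2050.
Sep has 30 days — 24 days to the end of Sep leaves 228.
Oct has 31 days (197 left).
Nov has 30 days (167 left).
Dec has 31 days (136 left).
Jan has 31 days (105 left).
Feb has 28 days (77 left).
Mar has 31 days (46 left).
Apr has 30 days (16 left).
16 days into May → May 16, 2051.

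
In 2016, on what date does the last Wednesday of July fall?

27 July 2016

The first Wednesday of July 2016 is July 6.
July 2016 has 31 days. Adding weeks: 6, 13, 20, 27 — the last one ≤ 31 is the 27th.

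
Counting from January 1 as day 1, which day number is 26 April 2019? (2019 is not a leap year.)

Days in months before April: 31 + 28 + 31 = 90.
Plus 26 days into April → day 116.

116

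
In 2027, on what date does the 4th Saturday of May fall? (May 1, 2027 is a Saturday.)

22 May 2027

May 2027 begins on a Saturday, so the first Saturday is May 1.
The 4th Saturday is 3 weeks later: 1 + 21 = 22.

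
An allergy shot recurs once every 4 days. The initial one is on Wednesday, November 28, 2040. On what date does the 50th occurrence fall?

June 12, 2041

The 50th occurrence is 49 intervals after the first: 49 × 4 = 196 days after November 28, 2040.
November has 30 days — 2 days to the end of November leaves 194.
December has 31 days (163 left).
January has 31 days (132 left).
February has 28 days (104 left).
March has 31 days (73 left).
April has 30 days (43 left).
May has 31 days (12 left).
12 days into June → June 12, 2041.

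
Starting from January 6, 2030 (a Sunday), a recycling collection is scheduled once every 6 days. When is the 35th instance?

The 35th occurrence is 34 intervals after the first: 34 × 6 = 204 days after January 6, 2030.
January has 31 days — 25 days to the end of January leaves 179.
February has 28 days (151 left).
March has 31 days (120 left).
April has 30 days (90 left).
May has 31 days (59 left).
June has 30 days (29 left).
29 days into July → July 29, 2030.

July 29, 2030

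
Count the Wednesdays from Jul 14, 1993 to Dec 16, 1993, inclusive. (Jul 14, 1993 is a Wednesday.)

Jul 14, 1993 is a Wednesday; the first Wednesday on or after it is Jul 14, 1993.
From Jul 14, 1993 to Dec 16, 1993: 17 + 31 + 30 + 31 + 30 + 16 = 155 days (rest of Jul, Aug, Sep, Oct, Nov, Dec).
155 ÷ 7 = 22 full weeks with remainder 1, so 22 more Wednesdays after the first → 23.

23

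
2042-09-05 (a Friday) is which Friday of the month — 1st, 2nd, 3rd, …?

1st

Day 5 falls in week ⌈5/7⌉ of the month.
Days 1–7 hold the 1st Friday, 8–14 the 2nd, 15–21 the 3rd, 22–28 the 4th, 29–31 the 5th.
5 is in the range for the 1st.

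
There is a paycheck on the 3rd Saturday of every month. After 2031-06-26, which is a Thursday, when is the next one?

June 2031 starts on a Sunday; its first Saturday is the 7th, so the 3rd Saturday is the 21st — 2031-06-21.
That is not after 2031-06-26, so look at July 2031.
July 2031 starts on a Tuesday; its first Saturday is the 5th, so the 3rd Saturday is the 19th — 2031-07-19.

2031-07-19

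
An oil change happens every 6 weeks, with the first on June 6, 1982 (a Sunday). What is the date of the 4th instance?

October 10, 1982

The 4th occurrence is 3 intervals after the first: 3 × 42 = 126 days after June 6, 1982.
June has 30 days — 24 days to the end of June leaves 102.
July has 31 days (71 left).
August has 31 days (40 left).
September has 30 days (10 left).
10 days into October → October 10, 1982.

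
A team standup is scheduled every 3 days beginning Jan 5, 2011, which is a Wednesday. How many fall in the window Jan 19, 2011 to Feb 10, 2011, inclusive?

8

Occurrences land 3·i days after Jan 5, 2011 for i = 0, 1, 2, …
Jan 19, 2011 is 14 days after the start; 14 ÷ 3 = 4 remainder 2; since the remainder is 2, round up to i = 5. First occurrence in the window: #6 on Jan 20, 2011 (5×3 = 15 days in).
Feb 10, 2011 is 36 days after the start; 36 ÷ 3 = 12 remainder 0. Last occurrence in the window: #13 on Feb 10, 2011.
Occurrences #6 through #13: 8 in total.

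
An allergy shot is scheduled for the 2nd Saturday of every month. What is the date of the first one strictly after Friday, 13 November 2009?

November 2009 starts on a Sunday; its first Saturday is the 7th, so the 2nd Saturday is the 14th — 14 November 2009.
14 November 2009 is after 13 November 2009, so that is the next one.

14 November 2009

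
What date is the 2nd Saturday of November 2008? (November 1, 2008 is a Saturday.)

November 8, 2008

November 2008 begins on a Saturday, so the first Saturday is November 1.
The 2nd Saturday is 1 weeks later: 1 + 7 = 8.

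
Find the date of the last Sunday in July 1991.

The first Sunday of July 1991 is July 7.
July 1991 has 31 days. Adding weeks: 7, 14, 21, 28 — the last one ≤ 31 is the 28th.

1991-07-28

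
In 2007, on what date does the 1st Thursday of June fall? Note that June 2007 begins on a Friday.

June 2007 begins on a Friday, so the first Thursday is June 7 (6 days later).

7 June 2007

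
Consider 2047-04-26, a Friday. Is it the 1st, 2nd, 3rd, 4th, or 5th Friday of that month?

4th

Day 26 falls in week ⌈26/7⌉ of the month.
Days 1–7 hold the 1st Friday, 8–14 the 2nd, 15–21 the 3rd, 22–28 the 4th, 29–31 the 5th.
26 is in the range for the 4th.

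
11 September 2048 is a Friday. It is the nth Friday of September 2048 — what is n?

2nd

Day 11 falls in week ⌈11/7⌉ of the month.
Days 1–7 hold the 1st Friday, 8–14 the 2nd, 15–21 the 3rd, 22–28 the 4th, 29–31 the 5th.
11 is in the range for the 2nd.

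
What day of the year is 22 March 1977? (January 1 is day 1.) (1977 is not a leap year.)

81

Days in months before March: 31 + 28 = 59.
Plus 22 days into March → day 81.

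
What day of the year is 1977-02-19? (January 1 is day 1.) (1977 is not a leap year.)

Days in months before February: 31 = 31.
Plus 19 days into February → day 50.

50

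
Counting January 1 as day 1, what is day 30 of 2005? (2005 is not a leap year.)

30 January 2005

30 into January → January 30.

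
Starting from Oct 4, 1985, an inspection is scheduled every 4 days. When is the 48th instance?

Apr 10, 1986

The 48th occurrence is 47 intervals after the first: 47 × 4 = 188 days after Oct 4, 1985.
Oct has 31 days — 27 days to the end of Oct leaves 161.
Nov has 30 days (131 left).
Dec has 31 days (100 left).
Jan has 31 days (69 left).
Feb has 28 days (41 left).
Mar has 31 days (10 left).
10 days into Apr → Apr 10, 1986.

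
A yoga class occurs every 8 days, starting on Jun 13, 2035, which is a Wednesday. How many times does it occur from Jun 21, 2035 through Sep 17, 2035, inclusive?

Occurrences land 8·i days after Jun 13, 2035 for i = 0, 1, 2, …
Jun 21, 2035 is 8 days after the start; 8 ÷ 8 = 1 remainder 0. First occurrence in the window: #2 on Jun 21, 2035 (1×8 = 8 days in).
Sep 17, 2035 is 96 days after the start; 96 ÷ 8 = 12 remainder 0. Last occurrence in the window: #13 on Sep 17, 2035.
Occurrences #2 through #13: 12 in total.

12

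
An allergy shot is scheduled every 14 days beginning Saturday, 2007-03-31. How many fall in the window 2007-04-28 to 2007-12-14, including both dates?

Occurrences land 14·i days after 2007-03-31 for i = 0, 1, 2, …
2007-04-28 is 28 days after the start; 28 ÷ 14 = 2 remainder 0. First occurrence in the window: #3 on 2007-04-28 (2×14 = 28 days in).
2007-12-14 is 258 days after the start; 258 ÷ 14 = 18 remainder 6. Last occurrence in the window: #19 on 2007-12-08.
Occurrences #3 through #19: 17 in total.

17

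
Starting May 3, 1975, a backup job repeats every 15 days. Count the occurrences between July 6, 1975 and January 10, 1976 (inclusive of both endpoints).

Occurrences land 15·i days after May 3, 1975 for i = 0, 1, 2, …
July 6, 1975 is 64 days after the start; 64 ÷ 15 = 4 remainder 4; since the remainder is 4, round up to i = 5. First occurrence in the window: #6 on July 17, 1975 (5×15 = 75 days in).
January 10, 1976 is 252 days after the start; 252 ÷ 15 = 16 remainder 12. Last occurrence in the window: #17 on December 29, 1975.
Occurrences #6 through #17: 12 in total.

12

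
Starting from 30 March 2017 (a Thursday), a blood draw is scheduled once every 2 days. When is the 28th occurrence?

23 May 2017

The 28th occurrence is 27 intervals after the first: 27 × 2 = 54 days after 30 March 2017.
March has 31 days — 1 day to the end of March leaves 53.
April has 30 days (23 left).
23 days into May → 23 May 2017.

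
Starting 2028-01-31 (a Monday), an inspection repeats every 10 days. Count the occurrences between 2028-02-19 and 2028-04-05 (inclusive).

5

Occurrences land 10·i days after 2028-01-31 for i = 0, 1, 2, …
2028-02-19 is 19 days after the start; 19 ÷ 10 = 1 remainder 9; since the remainder is 9, round up to i = 2. First occurrence in the window: #3 on 2028-02-20 (2×10 = 20 days in).
2028-04-05 is 65 days after the start; 65 ÷ 10 = 6 remainder 5. Last occurrence in the window: #7 on 2028-03-31.
Occurrences #3 through #7: 5 in total.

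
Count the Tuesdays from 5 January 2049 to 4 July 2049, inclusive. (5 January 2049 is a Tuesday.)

5 January 2049 is a Tuesday; the first Tuesday on or after it is 5 January 2049.
From 5 January 2049 to 4 July 2049: 26 + 28 + 31 + 30 + 31 + 30 + 4 = 180 days (rest of January, February, March, April, May, June, July).
180 ÷ 7 = 25 full weeks with remainder 5, so 25 more Tuesdays after the first → 26.

26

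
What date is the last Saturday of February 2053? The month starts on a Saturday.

February 2053 begins on a Saturday, so the first Saturday is February 1.
February 2053 has 28 days. Adding weeks: 1, 8, 15, 22 — the last one ≤ 28 is the 22nd.

February 22, 2053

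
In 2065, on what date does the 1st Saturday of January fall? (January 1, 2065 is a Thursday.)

January 2065 begins on a Thursday, so the first Saturday is January 3 (2 days later).

2065-01-03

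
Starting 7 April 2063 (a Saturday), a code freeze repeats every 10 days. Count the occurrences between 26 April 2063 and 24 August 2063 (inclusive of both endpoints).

Occurrences land 10·i days after 7 April 2063 for i = 0, 1, 2, …
26 April 2063 is 19 days after the start; 19 ÷ 10 = 1 remainder 9; since the remainder is 9, round up to i = 2. First occurrence in the window: #3 on 27 April 2063 (2×10 = 20 days in).
24 August 2063 is 139 days after the start; 139 ÷ 10 = 13 remainder 9. Last occurrence in the window: #14 on 15 August 2063.
Occurrences #3 through #14: 12 in total.

12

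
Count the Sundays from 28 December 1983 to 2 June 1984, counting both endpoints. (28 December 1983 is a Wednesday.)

28 December 1983 is a Wednesday; the first Sunday on or after it is 1 January 1984 (4 days later).
From 1 January 1984 to 2 June 1984: 30 + 29 + 31 + 30 + 31 + 2 = 153 days (rest of January, February, March, April, May, June).
153 ÷ 7 = 21 full weeks with remainder 6, so 21 more Sundays after the first → 22.

22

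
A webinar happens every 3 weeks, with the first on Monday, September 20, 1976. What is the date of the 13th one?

The 13th occurrence is 12 intervals after the first: 12 × 21 = 252 days after September 20, 1976.
September has 30 days — 10 days to the end of September leaves 242.
October has 31 days (211 left).
November has 30 days (181 left).
December has 31 days (150 left).
January has 31 days (119 left).
February has 28 days (91 left).
March has 31 days (60 left).
April has 30 days (30 left).
30 days into May → May 30, 1977.

May 30, 1977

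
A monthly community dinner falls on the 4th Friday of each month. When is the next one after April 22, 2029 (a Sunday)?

April 2029 starts on a Sunday; its first Friday is the 6th, so the 4th Friday is the 27th — April 27, 2029.
April 27, 2029 is after April 22, 2029, so that is the next one.

April 27, 2029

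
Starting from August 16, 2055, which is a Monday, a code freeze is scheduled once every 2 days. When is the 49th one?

The 49th occurrence is 48 intervals after the first: 48 × 2 = 96 days after August 16, 2055.
August has 31 days — 15 days to the end of August leaves 81.
September has 30 days (51 left).
October has 31 days (20 left).
20 days into November → November 20, 2055.

November 20, 2055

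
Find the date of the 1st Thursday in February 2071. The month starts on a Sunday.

February 2071 begins on a Sunday, so the first Thursday is February 5 (4 days later).

2071-02-05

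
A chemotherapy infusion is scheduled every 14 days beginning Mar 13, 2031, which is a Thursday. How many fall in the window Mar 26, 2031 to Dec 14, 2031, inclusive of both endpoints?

Occurrences land 14·i days after Mar 13, 2031 for i = 0, 1, 2, …
Mar 26, 2031 is 13 days after the start; 13 ÷ 14 = 0 remainder 13; since the remainder is 13, round up to i = 1. First occurrence in the window: #2 on Mar 27, 2031 (1×14 = 14 days in).
Dec 14, 2031 is 276 days after the start; 276 ÷ 14 = 19 remainder 10. Last occurrence in the window: #20 on Dec 4, 2031.
Occurrences #2 through #20: 19 in total.

19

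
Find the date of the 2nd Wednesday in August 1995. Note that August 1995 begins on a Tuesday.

1995-08-09

August 1995 begins on a Tuesday, so the first Wednesday is August 2 (1 day later).
The 2nd Wednesday is 1 weeks later: 2 + 7 = 9.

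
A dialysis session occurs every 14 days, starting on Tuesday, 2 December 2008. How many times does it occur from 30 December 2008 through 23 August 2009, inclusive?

Occurrences land 14·i days after 2 December 2008 for i = 0, 1, 2, …
30 December 2008 is 28 days after the start; 28 ÷ 14 = 2 remainder 0. First occurrence in the window: #3 on 30 December 2008 (2×14 = 28 days in).
23 August 2009 is 264 days after the start; 264 ÷ 14 = 18 remainder 12. Last occurrence in the window: #19 on 11 August 2009.
Occurrences #3 through #19: 17 in total.

17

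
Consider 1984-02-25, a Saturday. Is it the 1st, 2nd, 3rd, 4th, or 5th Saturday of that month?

Day 25 falls in week ⌈25/7⌉ of the month.
Days 1–7 hold the 1st Saturday, 8–14 the 2nd, 15–21 the 3rd, 22–28 the 4th, 29–31 the 5th.
25 is in the range for the 4th.

4th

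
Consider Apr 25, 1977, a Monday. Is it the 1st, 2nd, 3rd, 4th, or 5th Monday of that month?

Day 25 falls in week ⌈25/7⌉ of the month.
Days 1–7 hold the 1st Monday, 8–14 the 2nd, 15–21 the 3rd, 22–28 the 4th, 29–31 the 5th.
25 is in the range for the 4th.

4th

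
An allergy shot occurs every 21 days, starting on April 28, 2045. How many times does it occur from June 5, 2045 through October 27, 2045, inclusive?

7

Occurrences land 21·i days after April 28, 2045 for i = 0, 1, 2, …
June 5, 2045 is 38 days after the start; 38 ÷ 21 = 1 remainder 17; since the remainder is 17, round up to i = 2. First occurrence in the window: #3 on June 9, 2045 (2×21 = 42 days in).
October 27, 2045 is 182 days after the start; 182 ÷ 21 = 8 remainder 14. Last occurrence in the window: #9 on October 13, 2045.
Occurrences #3 through #9: 7 in total.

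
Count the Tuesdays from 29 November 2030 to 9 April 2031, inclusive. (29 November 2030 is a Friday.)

19

29 November 2030 is a Friday; the first Tuesday on or after it is 3 December 2030 (4 days later).
From 3 December 2030 to 9 April 2031: 28 + 31 + 28 + 31 + 9 = 127 days (rest of December, January, February, March, April).
127 ÷ 7 = 18 full weeks with remainder 1, so 18 more Tuesdays after the first → 19.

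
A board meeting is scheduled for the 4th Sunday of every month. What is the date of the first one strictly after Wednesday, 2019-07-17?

2019-07-28

July 2019 starts on a Monday; its first Sunday is the 7th, so the 4th Sunday is the 28th — 2019-07-28.
2019-07-28 is after 2019-07-17, so that is the next one.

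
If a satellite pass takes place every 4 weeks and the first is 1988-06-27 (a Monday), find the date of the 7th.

The 7th occurrence is 6 intervals after the first: 6 × 28 = 168 days after 1988-06-27.
June has 30 days — 3 days to the end of June leaves 165.
July has 31 days (134 left).
August has 31 days (103 left).
September has 30 days (73 left).
October has 31 days (42 left).
November has 30 days (12 left).
12 days into December → 1988-12-12.

1988-12-12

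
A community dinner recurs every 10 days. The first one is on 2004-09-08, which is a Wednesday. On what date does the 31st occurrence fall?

The 31st occurrence is 30 intervals after the first: 30 × 10 = 300 days after 2004-09-08.
September has 30 days — 22 days to the end of September leaves 278.
October has 31 days (247 left).
November has 30 days (217 left).
December has 31 days (186 left).
January has 31 days (155 left).
February has 28 days (127 left).
March has 31 days (96 left).
April has 30 days (66 left).
May has 31 days (35 left).
June has 30 days (5 left).
5 days into July → 2005-07-05.

2005-07-05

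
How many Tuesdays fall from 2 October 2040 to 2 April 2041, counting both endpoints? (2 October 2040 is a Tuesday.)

2 October 2040 is a Tuesday; the first Tuesday on or after it is 2 October 2040.
From 2 October 2040 to 2 April 2041: 29 + 30 + 31 + 31 + 28 + 31 + 2 = 182 days (rest of October, November, December, January, February, March, April).
182 ÷ 7 = 26 full weeks with remainder 0, so 26 more Tuesdays after the first → 27.

27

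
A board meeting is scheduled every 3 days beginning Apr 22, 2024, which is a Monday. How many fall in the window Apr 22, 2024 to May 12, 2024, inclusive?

7

Occurrences land 3·i days after Apr 22, 2024 for i = 0, 1, 2, …
The window opens on the start date, so the first occurrence inside is #1 on Apr 22, 2024.
May 12, 2024 is 20 days after the start; 20 ÷ 3 = 6 remainder 2. Last occurrence in the window: #7 on May 10, 2024.
Occurrences #1 through #7: 7 in total.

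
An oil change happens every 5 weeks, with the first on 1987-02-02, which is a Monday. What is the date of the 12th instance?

1988-02-22

The 12th occurrence is 11 intervals after the first: 11 × 35 = 385 days after 1987-02-02.
February has 28 days — 26 days to the end of February leaves 359.
March has 31 days (328 left).
April has 30 days (298 left).
May has 31 days (267 left).
June has 30 days (237 left).
July has 31 days (206 left).
August has 31 days (175 left).
September has 30 days (145 left).
October has 31 days (114 left).
November has 30 days (84 left).
December has 31 days (53 left).
January has 31 days (22 left).
22 days into February → 1988-02-22.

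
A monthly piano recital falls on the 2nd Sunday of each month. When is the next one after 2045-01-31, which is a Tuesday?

2045-02-12

January 2045 starts on a Sunday; its first Sunday is the 1st, so the 2nd Sunday is the 8th — 2045-01-08.
That is not after 2045-01-31, so look at February 2045.
February 2045 starts on a Wednesday; its first Sunday is the 5th, so the 2nd Sunday is the 12th — 2045-02-12.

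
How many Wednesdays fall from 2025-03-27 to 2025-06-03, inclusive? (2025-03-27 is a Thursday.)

2025-03-27 is a Thursday; the first Wednesday on or after it is 2025-04-02 (6 days later).
From 2025-04-02 to 2025-06-03: 28 + 31 + 3 = 62 days (rest of April, May, June).
62 ÷ 7 = 8 full weeks with remainder 6, so 8 more Wednesdays after the first → 9.

9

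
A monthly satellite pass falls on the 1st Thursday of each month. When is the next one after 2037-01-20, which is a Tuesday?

January 2037 starts on a Thursday, so its 1st Thursday is 2037-01-01.
That is not after 2037-01-20, so look at February 2037.
February 2037 starts on a Sunday, so its 1st Thursday is 2037-02-05 (4 days in).

2037-02-05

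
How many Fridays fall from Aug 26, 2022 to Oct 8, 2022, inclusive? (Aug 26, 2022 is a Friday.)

Aug 26, 2022 is a Friday; the first Friday on or after it is Aug 26, 2022.
From Aug 26, 2022 to Oct 8, 2022: 5 + 30 + 8 = 43 days (rest of Aug, Sep, Oct).
43 ÷ 7 = 6 full weeks with remainder 1, so 6 more Fridays after the first → 7.

7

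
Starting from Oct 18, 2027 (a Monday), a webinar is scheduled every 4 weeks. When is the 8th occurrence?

The 8th occurrence is 7 intervals after the first: 7 × 28 = 196 days after Oct 18, 2027.
Oct has 31 days — 13 days to the end of Oct leaves 183.
Nov has 30 days (153 left).
Dec has 31 days (122 left).
Jan has 31 days (91 left).
Feb has 29 days (62 left).
Mar has 31 days (31 left).
Apr has 30 days (1 left).
1 day into May → May 1, 2028.

May 1, 2028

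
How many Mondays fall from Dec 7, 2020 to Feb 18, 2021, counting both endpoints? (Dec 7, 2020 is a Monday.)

Dec 7, 2020 is a Monday; the first Monday on or after it is Dec 7, 2020.
From Dec 7, 2020 to Feb 18, 2021: 24 + 31 + 18 = 73 days (rest of Dec, Jan, Feb).
73 ÷ 7 = 10 full weeks with remainder 3, so 10 more Mondays after the first → 11.

11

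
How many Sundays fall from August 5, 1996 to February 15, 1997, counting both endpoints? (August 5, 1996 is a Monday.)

27

August 5, 1996 is a Monday; the first Sunday on or after it is August 11, 1996 (6 days later).
From August 11, 1996 to February 15, 1997: 20 + 30 + 31 + 30 + 31 + 31 + 15 = 188 days (rest of August, September, October, November, December, January, February).
188 ÷ 7 = 26 full weeks with remainder 6, so 26 more Sundays after the first → 27.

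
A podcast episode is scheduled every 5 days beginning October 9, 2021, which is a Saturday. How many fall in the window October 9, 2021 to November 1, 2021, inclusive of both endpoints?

Occurrences land 5·i days after October 9, 2021 for i = 0, 1, 2, …
The window opens on the start date, so the first occurrence inside is #1 on October 9, 2021.
November 1, 2021 is 23 days after the start; 23 ÷ 5 = 4 remainder 3. Last occurrence in the window: #5 on October 29, 2021.
Occurrences #1 through #5: 5 in total.

5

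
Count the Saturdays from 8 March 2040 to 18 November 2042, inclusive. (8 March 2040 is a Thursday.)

8 March 2040 is a Thursday; the first Saturday on or after it is 10 March 2040 (2 days later).
From 10 March 2040 to 18 November 2042: 296 + 365 + 322 = 983 days (rest of 2040, 2041, to 18 November 2042 in 2042).
983 ÷ 7 = 140 full weeks with remainder 3, so 140 more Saturdays after the first → 141.

141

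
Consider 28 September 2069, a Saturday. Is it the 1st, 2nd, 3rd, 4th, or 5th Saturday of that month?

Day 28 falls in week ⌈28/7⌉ of the month.
Days 1–7 hold the 1st Saturday, 8–14 the 2nd, 15–21 the 3rd, 22–28 the 4th, 29–31 the 5th.
28 is in the range for the 4th.

4th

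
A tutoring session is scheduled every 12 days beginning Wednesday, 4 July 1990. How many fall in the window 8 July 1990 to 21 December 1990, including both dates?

Occurrences land 12·i days after 4 July 1990 for i = 0, 1, 2, …
8 July 1990 is 4 days after the start; 4 ÷ 12 = 0 remainder 4; since the remainder is 4, round up to i = 1. First occurrence in the window: #2 on 16 July 1990 (1×12 = 12 days in).
21 December 1990 is 170 days after the start; 170 ÷ 12 = 14 remainder 2. Last occurrence in the window: #15 on 19 December 1990.
Occurrences #2 through #15: 14 in total.

14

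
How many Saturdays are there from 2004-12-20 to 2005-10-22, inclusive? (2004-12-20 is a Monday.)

44

2004-12-20 is a Monday; the first Saturday on or after it is 2004-12-25 (5 days later).
From 2004-12-25 to 2005-10-22: 6 + 31 + 28 + 31 + 30 + 31 + 30 + 31 + 31 + 30 + 22 = 301 days (rest of December, January, February, March, April, May, June, July, August, September, October).
301 ÷ 7 = 43 full weeks with remainder 0, so 43 more Saturdays after the first → 44.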